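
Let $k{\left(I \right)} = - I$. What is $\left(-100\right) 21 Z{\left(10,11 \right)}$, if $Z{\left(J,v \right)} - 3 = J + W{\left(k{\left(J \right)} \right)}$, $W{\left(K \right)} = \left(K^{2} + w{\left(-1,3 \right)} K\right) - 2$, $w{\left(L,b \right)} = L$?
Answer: $-254100$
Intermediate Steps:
$W{\left(K \right)} = -2 + K^{2} - K$ ($W{\left(K \right)} = \left(K^{2} - K\right) - 2 = -2 + K^{2} - K$)
$Z{\left(J,v \right)} = 1 + J^{2} + 2 J$ ($Z{\left(J,v \right)} = 3 - \left(2 - J^{2} - 2 J\right) = 3 + \left(J + \left(-2 + J^{2} + J\right)\right) = 3 + \left(J + \left(-2 + J + J^{2}\right)\right) = 3 + \left(-2 + J^{2} + 2 J\right) = 1 + J^{2} + 2 J$)
$\left(-100\right) 21 Z{\left(10,11 \right)} = \left(-100\right) 21 \left(1 + 10^{2} + 2 \cdot 10\right) = - 2100 \left(1 + 100 + 20\right) = \left(-2100\right) 121 = -254100$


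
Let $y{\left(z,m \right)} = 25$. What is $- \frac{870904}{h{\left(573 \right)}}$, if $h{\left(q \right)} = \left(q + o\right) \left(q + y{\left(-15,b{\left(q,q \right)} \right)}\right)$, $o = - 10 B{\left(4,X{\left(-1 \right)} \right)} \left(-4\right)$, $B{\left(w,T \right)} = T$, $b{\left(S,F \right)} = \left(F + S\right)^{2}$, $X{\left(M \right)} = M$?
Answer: $- \frac{435452}{159367} \approx -2.7324$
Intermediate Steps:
$o = -40$ ($o = \left(-10\right) \left(-1\right) \left(-4\right) = 10 \left(-4\right) = -40$)
$h{\left(q \right)} = \left(-40 + q\right) \left(25 + q\right)$ ($h{\left(q \right)} = \left(q - 40\right) \left(q + 25\right) = \left(-40 + q\right) \left(25 + q\right)$)
$- \frac{870904}{h{\left(573 \right)}} = - \frac{870904}{-1000 + 573^{2} - 8595} = - \frac{870904}{-1000 + 328329 - 8595} = - \frac{870904}{318734} = \left(-870904\right) \frac{1}{318734} = - \frac{435452}{159367}$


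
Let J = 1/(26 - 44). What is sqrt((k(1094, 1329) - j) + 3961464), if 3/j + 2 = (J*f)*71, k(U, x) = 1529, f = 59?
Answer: sqrt(16743645479)/65 ≈ 1990.7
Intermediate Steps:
J = -1/18 (J = 1/(-18) = -1/18 ≈ -0.055556)
j = -54/4225 (j = 3/(-2 - 1/18*59*71) = 3/(-2 - 59/18*71) = 3/(-2 - 4189/18) = 3/(-4225/18) = 3*(-18/4225) = -54/4225 ≈ -0.012781)
sqrt((k(1094, 1329) - j) + 3961464) = sqrt((1529 - 1*(-54/4225)) + 3961464) = sqrt((1529 + 54/4225) + 3961464) = sqrt(6460079/4225 + 3961464) = sqrt(16743645479/4225) = sqrt(16743645479)/65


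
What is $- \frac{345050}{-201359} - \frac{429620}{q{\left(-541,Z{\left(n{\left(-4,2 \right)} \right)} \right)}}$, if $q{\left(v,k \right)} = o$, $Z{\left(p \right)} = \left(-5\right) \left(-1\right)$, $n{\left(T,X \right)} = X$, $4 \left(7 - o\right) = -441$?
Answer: $- \frac{345869585870}{94437371} \approx -3662.4$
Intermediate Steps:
$o = \frac{469}{4}$ ($o = 7 - - \frac{441}{4} = 7 + \frac{441}{4} = \frac{469}{4} \approx 117.25$)
$Z{\left(p \right)} = 5$
$q{\left(v,k \right)} = \frac{469}{4}$
$- \frac{345050}{-201359} - \frac{429620}{q{\left(-541,Z{\left(n{\left(-4,2 \right)} \right)} \right)}} = - \frac{345050}{-201359} - \frac{429620}{\frac{469}{4}} = \left(-345050\right) \left(- \frac{1}{201359}\right) - \frac{1718480}{469} = \frac{345050}{201359} - \frac{1718480}{469} = - \frac{345869585870}{94437371}$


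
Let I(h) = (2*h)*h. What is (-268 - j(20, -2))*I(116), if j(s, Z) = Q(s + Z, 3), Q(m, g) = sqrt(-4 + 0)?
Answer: -7212416 - 53824*I ≈ -7.2124e+6 - 53824.0*I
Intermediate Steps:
Q(m, g) = 2*I (Q(m, g) = sqrt(-4) = 2*I)
j(s, Z) = 2*I
I(h) = 2*h**2
(-268 - j(20, -2))*I(116) = (-268 - 2*I)*(2*116**2) = (-268 - 2*I)*(2*13456) = (-268 - 2*I)*26912 = -7212416 - 53824*I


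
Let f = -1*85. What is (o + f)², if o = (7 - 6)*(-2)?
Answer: 7569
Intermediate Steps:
o = -2 (o = 1*(-2) = -2)
f = -85
(o + f)² = (-2 - 85)² = (-87)² = 7569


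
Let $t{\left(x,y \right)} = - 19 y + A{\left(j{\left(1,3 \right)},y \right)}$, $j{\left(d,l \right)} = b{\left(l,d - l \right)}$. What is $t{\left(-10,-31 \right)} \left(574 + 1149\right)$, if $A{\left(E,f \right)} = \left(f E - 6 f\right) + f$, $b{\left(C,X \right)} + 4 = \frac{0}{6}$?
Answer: $1495564$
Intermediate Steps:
$b{\left(C,X \right)} = -4$ ($b{\left(C,X \right)} = -4 + \frac{0}{6} = -4 + 0 \cdot \frac{1}{6} = -4 + 0 = -4$)
$j{\left(d,l \right)} = -4$
$A{\left(E,f \right)} = - 5 f + E f$ ($A{\left(E,f \right)} = \left(E f - 6 f\right) + f = \left(- 6 f + E f\right) + f = - 5 f + E f$)
$t{\left(x,y \right)} = - 28 y$ ($t{\left(x,y \right)} = - 19 y + y \left(-5 - 4\right) = - 19 y + y \left(-9\right) = - 19 y - 9 y = - 28 y$)
$t{\left(-10,-31 \right)} \left(574 + 1149\right) = \left(-28\right) \left(-31\right) \left(574 + 1149\right) = 868 \cdot 1723 = 1495564$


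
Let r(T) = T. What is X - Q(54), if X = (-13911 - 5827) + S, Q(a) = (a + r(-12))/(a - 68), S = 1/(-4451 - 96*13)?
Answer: -112469766/5699 ≈ -19735.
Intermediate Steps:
S = -1/5699 (S = 1/(-4451 - 1248) = 1/(-5699) = -1/5699 ≈ -0.00017547)
Q(a) = (-12 + a)/(-68 + a) (Q(a) = (a - 12)/(a - 68) = (-12 + a)/(-68 + a))
X = -112486863/5699 (X = (-13911 - 5827) - 1/5699 = -19738 - 1/5699 = -112486863/5699 ≈ -19738.)
X - Q(54) = -112486863/5699 - (-12 + 54)/(-68 + 54) = -112486863/5699 - 42/(-14) = -112486863/5699 - (-1)*42/14 = -112486863/5699 - 1*(-3) = -112486863/5699 + 3 = -112469766/5699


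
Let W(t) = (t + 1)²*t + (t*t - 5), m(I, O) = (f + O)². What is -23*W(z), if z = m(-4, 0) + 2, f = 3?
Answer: -39100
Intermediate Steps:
m(I, O) = (3 + O)²
z = 11 (z = (3 + 0)² + 2 = 3² + 2 = 9 + 2 = 11)
W(t) = -5 + t² + t*(1 + t)² (W(t) = (1 + t)²*t + (t² - 5) = t*(1 + t)² + (-5 + t²) = -5 + t² + t*(1 + t)²)
-23*W(z) = -23*(-5 + 11² + 11*(1 + 11)²) = -23*(-5 + 121 + 11*12²) = -23*(-5 + 121 + 11*144) = -23*(-5 + 121 + 1584) = -23*1700 = -39100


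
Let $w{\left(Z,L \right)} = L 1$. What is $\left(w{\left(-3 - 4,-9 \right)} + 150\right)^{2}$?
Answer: $19881$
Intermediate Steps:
$w{\left(Z,L \right)} = L$
$\left(w{\left(-3 - 4,-9 \right)} + 150\right)^{2} = \left(-9 + 150\right)^{2} = 141^{2} = 19881$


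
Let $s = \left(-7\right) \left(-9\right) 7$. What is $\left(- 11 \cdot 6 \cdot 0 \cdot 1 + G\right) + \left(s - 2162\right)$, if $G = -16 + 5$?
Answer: $-1732$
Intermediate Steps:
$G = -11$
$s = 441$ ($s = 63 \cdot 7 = 441$)
$\left(- 11 \cdot 6 \cdot 0 \cdot 1 + G\right) + \left(s - 2162\right) = \left(- 11 \cdot 6 \cdot 0 \cdot 1 - 11\right) + \left(441 - 2162\right) = \left(- 11 \cdot 0 \cdot 1 - 11\right) + \left(441 - 2162\right) = \left(\left(-11\right) 0 - 11\right) - 1721 = \left(0 - 11\right) - 1721 = -11 - 1721 = -1732$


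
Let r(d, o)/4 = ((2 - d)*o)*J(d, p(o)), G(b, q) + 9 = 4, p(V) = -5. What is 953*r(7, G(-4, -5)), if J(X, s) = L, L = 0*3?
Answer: 0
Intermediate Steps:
L = 0
G(b, q) = -5 (G(b, q) = -9 + 4 = -5)
J(X, s) = 0
r(d, o) = 0 (r(d, o) = 4*(((2 - d)*o)*0) = 4*((o*(2 - d))*0) = 4*0 = 0)
953*r(7, G(-4, -5)) = 953*0 = 0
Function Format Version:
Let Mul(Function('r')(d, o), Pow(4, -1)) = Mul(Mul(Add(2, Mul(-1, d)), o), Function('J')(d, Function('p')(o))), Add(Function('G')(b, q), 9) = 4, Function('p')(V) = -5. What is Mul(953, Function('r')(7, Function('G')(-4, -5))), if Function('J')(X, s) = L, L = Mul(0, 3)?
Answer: 0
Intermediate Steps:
L = 0
Function('G')(b, q) = -5 (Function('G')(b, q) = Add(-9, 4) = -5)
Function('J')(X, s) = 0
Function('r')(d, o) = 0 (Function('r')(d, o) = Mul(4, Mul(Mul(Add(2, Mul(-1, d)), o), 0)) = Mul(4, Mul(Mul(o, Add(2, Mul(-1, d))), 0)) = Mul(4, 0) = 0)
Mul(953, Function('r')(7, Function('G')(-4, -5))) = Mul(953, 0) = 0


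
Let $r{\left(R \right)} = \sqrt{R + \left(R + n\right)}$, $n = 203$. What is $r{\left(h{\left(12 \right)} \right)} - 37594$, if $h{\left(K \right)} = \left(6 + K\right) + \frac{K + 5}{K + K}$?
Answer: $-37594 + \frac{\sqrt{8655}}{6} \approx -37579.0$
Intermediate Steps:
$h{\left(K \right)} = 6 + K + \frac{5 + K}{2 K}$ ($h{\left(K \right)} = \left(6 + K\right) + \frac{5 + K}{2 K} = 6 + K + \frac{5 + K}{2 K}$)
$r{\left(R \right)} = \sqrt{203 + 2 R}$ ($r{\left(R \right)} = \sqrt{R + \left(R + 203\right)} = \sqrt{R + \left(203 + R\right)} = \sqrt{203 + 2 R}$)
$r{\left(h{\left(12 \right)} \right)} - 37594 = \sqrt{203 + 2 \left(\frac{13}{2} + 12 + \frac{5}{2 \cdot 12}\right)} - 37594 = \sqrt{203 + 2 \left(\frac{13}{2} + 12 + \frac{5}{2} \cdot \frac{1}{12}\right)} - 37594 = \sqrt{203 + 2 \left(\frac{13}{2} + 12 + \frac{5}{24}\right)} - 37594 = \sqrt{203 + 2 \cdot \frac{449}{24}} - 37594 = \sqrt{203 + \frac{449}{12}} - 37594 = \sqrt{\frac{2885}{12}} - 37594 = \frac{\sqrt{8655}}{6} - 37594 = -37594 + \frac{\sqrt{8655}}{6}$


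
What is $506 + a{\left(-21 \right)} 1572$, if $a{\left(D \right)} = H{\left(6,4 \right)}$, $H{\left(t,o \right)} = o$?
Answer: $6794$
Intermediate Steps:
$a{\left(D \right)} = 4$
$506 + a{\left(-21 \right)} 1572 = 506 + 4 \cdot 1572 = 506 + 6288 = 6794$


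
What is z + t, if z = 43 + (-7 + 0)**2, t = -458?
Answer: -366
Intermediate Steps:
z = 92 (z = 43 + (-7)**2 = 43 + 49 = 92)
z + t = 92 - 458 = -366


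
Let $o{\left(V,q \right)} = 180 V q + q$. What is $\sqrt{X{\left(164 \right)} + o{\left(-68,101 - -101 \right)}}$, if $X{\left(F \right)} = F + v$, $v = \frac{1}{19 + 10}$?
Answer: $\frac{i \sqrt{2079047845}}{29} \approx 1572.3 i$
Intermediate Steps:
$o{\left(V,q \right)} = q + 180 V q$ ($o{\left(V,q \right)} = 180 V q + q = q + 180 V q$)
$v = \frac{1}{29} \approx 0.034483$
$X{\left(F \right)} = \frac{1}{29} + F$ ($X{\left(F \right)} = F + \frac{1}{29} = \frac{1}{29} + F$)
$\sqrt{X{\left(164 \right)} + o{\left(-68,101 - -101 \right)}} = \sqrt{\left(\frac{1}{29} + 164\right) + \left(101 - -101\right) \left(1 + 180 \left(-68\right)\right)} = \sqrt{\frac{4757}{29} + \left(101 + 101\right) \left(1 - 12240\right)} = \sqrt{\frac{4757}{29} + 202 \left(-12239\right)} = \sqrt{\frac{4757}{29} - 2472278} = \sqrt{- \frac{71691305}{29}} = \frac{i \sqrt{2079047845}}{29}$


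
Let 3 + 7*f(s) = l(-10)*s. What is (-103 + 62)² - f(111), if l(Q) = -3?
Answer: 1729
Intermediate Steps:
f(s) = -3/7 - 3*s/7 (f(s) = -3/7 + (-3*s)/7 = -3/7 - 3*s/7)
(-103 + 62)² - f(111) = (-103 + 62)² - (-3/7 - 3/7*111) = (-41)² - (-3/7 - 333/7) = 1681 - 1*(-48) = 1681 + 48 = 1729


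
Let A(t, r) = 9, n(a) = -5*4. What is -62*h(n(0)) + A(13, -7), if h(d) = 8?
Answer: -487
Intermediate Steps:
n(a) = -20
-62*h(n(0)) + A(13, -7) = -62*8 + 9 = -496 + 9 = -487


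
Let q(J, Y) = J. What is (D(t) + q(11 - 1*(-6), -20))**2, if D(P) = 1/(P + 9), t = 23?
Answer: 297025/1024 ≈ 290.06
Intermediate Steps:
D(P) = 1/(9 + P)
(D(t) + q(11 - 1*(-6), -20))**2 = (1/(9 + 23) + (11 - 1*(-6)))**2 = (1/32 + (11 + 6))**2 = (1/32 + 17)**2 = (545/32)**2 = 297025/1024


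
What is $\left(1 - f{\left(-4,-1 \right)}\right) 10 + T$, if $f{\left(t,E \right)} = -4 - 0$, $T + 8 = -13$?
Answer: $29$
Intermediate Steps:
$T = -21$ ($T = -8 - 13 = -21$)
$f{\left(t,E \right)} = -4$ ($f{\left(t,E \right)} = -4 + 0 = -4$)
$\left(1 - f{\left(-4,-1 \right)}\right) 10 + T = \left(1 - -4\right) 10 - 21 = \left(1 + 4\right) 10 - 21 = 5 \cdot 10 - 21 = 50 - 21 = 29$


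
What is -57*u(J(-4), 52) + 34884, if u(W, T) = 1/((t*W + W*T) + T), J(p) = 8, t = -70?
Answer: 3209385/92 ≈ 34885.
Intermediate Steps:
u(W, T) = 1/(T - 70*W + T*W) (u(W, T) = 1/((-70*W + W*T) + T) = 1/((-70*W + T*W) + T) = 1/(T - 70*W + T*W))
-57*u(J(-4), 52) + 34884 = -57/(52 - 70*8 + 52*8) + 34884 = -57/(52 - 560 + 416) + 34884 = -57/(-92) + 34884 = -57*(-1/92) + 34884 = 57/92 + 34884 = 3209385/92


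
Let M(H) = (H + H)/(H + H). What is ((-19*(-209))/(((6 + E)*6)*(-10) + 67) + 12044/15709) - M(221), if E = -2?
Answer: -63014484/2717657 ≈ -23.187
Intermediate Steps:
M(H) = 1 (M(H) = (2*H)/((2*H)) = (2*H)*(1/(2*H)) = 1)
((-19*(-209))/(((6 + E)*6)*(-10) + 67) + 12044/15709) - M(221) = ((-19*(-209))/(((6 - 2)*6)*(-10) + 67) + 12044/15709) - 1*1 = (3971/((4*6)*(-10) + 67) + 12044*(1/15709)) - 1 = (3971/(24*(-10) + 67) + 12044/15709) - 1 = (3971/(-240 + 67) + 12044/15709) - 1 = (3971/(-173) + 12044/15709) - 1 = (3971*(-1/173) + 12044/15709) - 1 = (-3971/173 + 12044/15709) - 1 = -60296827/2717657 - 1 = -63014484/2717657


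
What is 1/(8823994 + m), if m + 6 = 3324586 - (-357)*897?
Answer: 1/12468803 ≈ 8.0200e-8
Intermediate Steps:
m = 3644809 (m = -6 + (3324586 - (-357)*897) = -6 + (3324586 - 1*(-320229)) = -6 + (3324586 + 320229) = -6 + 3644815 = 3644809)
1/(8823994 + m) = 1/(8823994 + 3644809) = 1/12468803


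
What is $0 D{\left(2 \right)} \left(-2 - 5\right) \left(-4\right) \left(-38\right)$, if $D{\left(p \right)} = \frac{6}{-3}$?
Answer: $0$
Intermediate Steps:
$D{\left(p \right)} = -2$ ($D{\left(p \right)} = 6 \left(- \frac{1}{3}\right) = -2$)
$0 D{\left(2 \right)} \left(-2 - 5\right) \left(-4\right) \left(-38\right) = 0 \left(-2\right) \left(-2 - 5\right) \left(-4\right) \left(-38\right) = 0 \left(\left(-7\right) \left(-4\right)\right) \left(-38\right) = 0 \cdot 28 \left(-38\right) = 0 \left(-38\right) = 0$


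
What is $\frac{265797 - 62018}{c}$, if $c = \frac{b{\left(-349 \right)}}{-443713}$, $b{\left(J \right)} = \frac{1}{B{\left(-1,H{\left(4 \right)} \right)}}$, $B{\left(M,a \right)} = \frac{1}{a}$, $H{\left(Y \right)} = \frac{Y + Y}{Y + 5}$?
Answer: $- \frac{813774522843}{8} \approx -1.0172 \cdot 10^{11}$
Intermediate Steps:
$H{\left(Y \right)} = \frac{2 Y}{5 + Y}$
$b{\left(J \right)} = \frac{8}{9}$ ($b{\left(J \right)} = \frac{1}{\frac{1}{2 \cdot 4 \frac{1}{5 + 4}}} = \frac{1}{\frac{1}{2 \cdot 4 \cdot \frac{1}{9}}} = \frac{1}{\frac{1}{\frac{8}{9}}} = \frac{1}{\frac{9}{8}} = \frac{8}{9}$)
$c = - \frac{8}{3993417}$ ($c = \frac{8}{9 \left(-443713\right)} = \frac{8}{9} \left(- \frac{1}{443713}\right) = - \frac{8}{3993417} \approx -2.0033 \cdot 10^{-6}$)
$\frac{265797 - 62018}{c} = \frac{265797 - 62018}{- \frac{8}{3993417}} = \left(265797 - 62018\right) \left(- \frac{3993417}{8}\right) = 203779 \left(- \frac{3993417}{8}\right) = - \frac{813774522843}{8}$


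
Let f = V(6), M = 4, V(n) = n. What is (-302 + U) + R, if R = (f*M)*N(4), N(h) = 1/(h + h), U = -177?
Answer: -476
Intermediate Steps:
f = 6
N(h) = 1/(2*h)
R = 3 (R = (6*4)*((½)/4) = 24*((½)*(¼)) = 24*(⅛) = 3)
(-302 + U) + R = (-302 - 177) + 3 = -479 + 3 = -476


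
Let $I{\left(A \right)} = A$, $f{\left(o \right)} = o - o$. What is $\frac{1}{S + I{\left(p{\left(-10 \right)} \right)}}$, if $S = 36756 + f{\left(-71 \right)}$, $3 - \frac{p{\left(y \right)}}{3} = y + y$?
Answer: $\frac{1}{36825} \approx 2.7155 \cdot 10^{-5}$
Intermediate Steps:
$p{\left(y \right)} = 9 - 6 y$ ($p{\left(y \right)} = 9 - 3 \left(y + y\right) = 9 - 3 \cdot 2 y = 9 - 6 y$)
$f{\left(o \right)} = 0$
$S = 36756$ ($S = 36756 + 0 = 36756$)
$\frac{1}{S + I{\left(p{\left(-10 \right)} \right)}} = \frac{1}{36756 + \left(9 - -60\right)} = \frac{1}{36756 + \left(9 + 60\right)} = \frac{1}{36756 + 69} = \frac{1}{36825}$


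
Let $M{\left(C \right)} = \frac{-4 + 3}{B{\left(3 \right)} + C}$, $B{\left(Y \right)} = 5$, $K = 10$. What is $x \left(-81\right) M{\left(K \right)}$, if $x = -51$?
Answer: $- \frac{1377}{5} \approx -275.4$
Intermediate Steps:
$M{\left(C \right)} = - \frac{1}{5 + C}$ ($M{\left(C \right)} = \frac{-4 + 3}{5 + C} = - \frac{1}{5 + C}$)
$x \left(-81\right) M{\left(K \right)} = \left(-51\right) \left(-81\right) \left(- \frac{1}{5 + 10}\right) = 4131 \left(- \frac{1}{15}\right) = - \frac{1377}{5}$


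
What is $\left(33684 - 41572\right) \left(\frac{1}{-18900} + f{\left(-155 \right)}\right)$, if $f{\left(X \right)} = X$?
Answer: $\frac{5776975972}{4725} \approx 1.2226 \cdot 10^{6}$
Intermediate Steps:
$\left(33684 - 41572\right) \left(\frac{1}{-18900} + f{\left(-155 \right)}\right) = \left(33684 - 41572\right) \left(\frac{1}{-18900} - 155\right) = - 7888 \left(- \frac{1}{18900} - 155\right) = \left(-7888\right) \left(- \frac{2929501}{18900}\right) = \frac{5776975972}{4725}$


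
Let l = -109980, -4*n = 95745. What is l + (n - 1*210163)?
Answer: -1376317/4 ≈ -3.4408e+5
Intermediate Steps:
n = -95745/4 (n = -¼*95745 = -95745/4 ≈ -23936.)
l + (n - 1*210163) = -109980 + (-95745/4 - 1*210163) = -109980 + (-95745/4 - 210163) = -109980 - 936397/4 = -1376317/4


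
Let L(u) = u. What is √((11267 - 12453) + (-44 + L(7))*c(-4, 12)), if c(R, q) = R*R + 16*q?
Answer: I*√8882 ≈ 94.244*I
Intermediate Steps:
c(R, q) = R² + 16*q
√((11267 - 12453) + (-44 + L(7))*c(-4, 12)) = √((11267 - 12453) + (-44 + 7)*((-4)² + 16*12)) = √(-1186 - 37*(16 + 192)) = √(-1186 - 37*208) = √(-1186 - 7696) = √(-8882) = I*√8882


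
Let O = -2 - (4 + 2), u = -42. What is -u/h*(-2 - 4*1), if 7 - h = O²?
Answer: 84/19 ≈ 4.4211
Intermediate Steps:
O = -8 (O = -2 - 1*6 = -2 - 6 = -8)
h = -57 (h = 7 - 1*(-8)² = 7 - 1*64 = 7 - 64 = -57)
-u/h*(-2 - 4*1) = -(-42/(-57))*(-2 - 4*1) = -(-42*(-1/57))*(-2 - 4) = -14*(-6)/19 = -1*(-84/19) = 84/19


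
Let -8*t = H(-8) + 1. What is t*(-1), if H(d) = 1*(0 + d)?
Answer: -7/8 ≈ -0.87500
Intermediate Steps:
H(d) = d (H(d) = 1*d = d)
t = 7/8 (t = -(-8 + 1)/8 = -⅛*(-7) = 7/8 ≈ 0.87500)
t*(-1) = (7/8)*(-1) = -7/8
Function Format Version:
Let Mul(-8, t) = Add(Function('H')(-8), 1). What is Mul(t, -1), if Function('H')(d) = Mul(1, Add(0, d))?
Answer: Rational(-7, 8) ≈ -0.87500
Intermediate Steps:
Function('H')(d) = d (Function('H')(d) = Mul(1, d) = d)
t = Rational(7, 8) (t = Mul(Rational(-1, 8), Add(-8, 1)) = Mul(Rational(-1, 8), -7) = Rational(7, 8) ≈ 0.87500)
Mul(t, -1) = Mul(Rational(7, 8), -1) = Rational(-7, 8)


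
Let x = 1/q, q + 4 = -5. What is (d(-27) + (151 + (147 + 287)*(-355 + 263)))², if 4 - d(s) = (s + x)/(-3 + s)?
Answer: 28831283253529/18225 ≈ 1.5820e+9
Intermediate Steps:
q = -9 (q = -4 - 5 = -9)
x = -⅑ (x = 1/(-9) = -⅑ ≈ -0.11111)
d(s) = 4 - (-⅑ + s)/(-3 + s) (d(s) = 4 - (s - ⅑)/(-3 + s) = 4 - (-⅑ + s)/(-3 + s))
(d(-27) + (151 + (147 + 287)*(-355 + 263)))² = ((-107 + 27*(-27))/(9*(-3 - 27)) + (151 + (147 + 287)*(-355 + 263)))² = ((⅑)*(-107 - 729)/(-30) + (151 + 434*(-92)))² = ((⅑)*(-1/30)*(-836) + (151 - 39928))² = (418/135 - 39777)² = (-5369477/135)² = 28831283253529/18225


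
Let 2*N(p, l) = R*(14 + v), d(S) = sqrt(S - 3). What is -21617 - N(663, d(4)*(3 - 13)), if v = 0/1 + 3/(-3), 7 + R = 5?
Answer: -21604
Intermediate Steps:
R = -2 (R = -7 + 5 = -2)
d(S) = sqrt(-3 + S)
v = -1 (v = 0*1 + 3*(-1/3) = 0 - 1 = -1)
N(p, l) = -13 (N(p, l) = (-2*(14 - 1))/2 = (-2*13)/2 = (1/2)*(-26) = -13)
-21617 - N(663, d(4)*(3 - 13)) = -21617 - 1*(-13) = -21617 + 13 = -21604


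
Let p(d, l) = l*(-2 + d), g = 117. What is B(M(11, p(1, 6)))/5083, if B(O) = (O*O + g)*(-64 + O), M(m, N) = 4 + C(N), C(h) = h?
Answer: -7986/5083 ≈ -1.5711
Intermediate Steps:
M(m, N) = 4 + N
B(O) = (-64 + O)*(117 + O²) (B(O) = (O*O + 117)*(-64 + O) = (O² + 117)*(-64 + O) = (117 + O²)*(-64 + O) = (-64 + O)*(117 + O²))
B(M(11, p(1, 6)))/5083 = (-7488 + (4 + 6*(-2 + 1))³ - 64*(4 + 6*(-2 + 1))² + 117*(4 + 6*(-2 + 1)))/5083 = (-7488 + (4 + 6*(-1))³ - 64*(4 + 6*(-1))² + 117*(4 + 6*(-1)))*(1/5083) = (-7488 + (4 - 6)³ - 64*(4 - 6)² + 117*(4 - 6))*(1/5083) = (-7488 + (-2)³ - 64*(-2)² + 117*(-2))*(1/5083) = (-7488 - 8 - 64*4 - 234)*(1/5083) = (-7488 - 8 - 256 - 234)*(1/5083) = -7986*1/5083 = -7986/5083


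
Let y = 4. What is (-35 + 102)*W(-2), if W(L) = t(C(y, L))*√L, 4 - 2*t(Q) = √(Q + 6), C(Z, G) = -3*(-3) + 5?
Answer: 67*I*√2*(2 - √5) ≈ -22.368*I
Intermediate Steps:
C(Z, G) = 14 (C(Z, G) = 9 + 5 = 14)
t(Q) = 2 - √(6 + Q)/2 (t(Q) = 2 - √(Q + 6)/2 = 2 - √(6 + Q)/2)
W(L) = √L*(2 - √5) (W(L) = (2 - √(6 + 14)/2)*√L = (2 - √5)*√L = √L*(2 - √5))
(-35 + 102)*W(-2) = (-35 + 102)*(√(-2)*(2 - √5)) = 67*((I*√2)*(2 - √5)) = 67*(I*√2*(2 - √5)) = 67*I*√2*(2 - √5)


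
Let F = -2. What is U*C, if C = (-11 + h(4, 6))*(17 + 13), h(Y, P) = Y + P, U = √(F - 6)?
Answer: -60*I*√2 ≈ -84.853*I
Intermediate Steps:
U = 2*I*√2 (U = √(-2 - 6) = √(-8) = 2*I*√2 ≈ 2.8284*I)
h(Y, P) = P + Y
C = -30 (C = (-11 + (6 + 4))*(17 + 13) = (-11 + 10)*30 = -1*30 = -30)
U*C = (2*I*√2)*(-30) = -60*I*√2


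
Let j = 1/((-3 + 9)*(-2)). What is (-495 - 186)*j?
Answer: 227/4 ≈ 56.750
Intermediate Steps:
j = -1/12 (j = 1/(6*(-2)) = 1/(-12) = -1/12 ≈ -0.083333)
(-495 - 186)*j = (-495 - 186)*(-1/12) = -681*(-1/12) = 227/4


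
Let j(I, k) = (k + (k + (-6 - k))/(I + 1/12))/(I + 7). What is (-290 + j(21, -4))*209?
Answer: -9763359/161 ≈ -60642.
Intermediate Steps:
j(I, k) = (k - 6/(1/12 + I))/(7 + I) (j(I, k) = (k - 6/(I + 1/12))/(7 + I) = (k - 6/(1/12 + I))/(7 + I))
(-290 + j(21, -4))*209 = (-290 + (-72 - 4 + 12*21*(-4))/(7 + 12*21**2 + 85*21))*209 = (-290 + (-72 - 4 - 1008)/(7 + 12*441 + 1785))*209 = (-290 - 1084/(7 + 5292 + 1785))*209 = (-290 - 1084/7084)*209 = (-290 + (1/7084)*(-1084))*209 = (-290 - 271/1771)*209 = -513861/1771*209 = -9763359/161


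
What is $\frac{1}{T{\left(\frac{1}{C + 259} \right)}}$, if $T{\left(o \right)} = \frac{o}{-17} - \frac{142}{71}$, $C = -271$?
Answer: $- \frac{204}{407} \approx -0.50123$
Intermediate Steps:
$T{\left(o \right)} = -2 - \frac{o}{17}$ ($T{\left(o \right)} = o \left(- \frac{1}{17}\right) - 2 = - \frac{o}{17} - 2 = -2 - \frac{o}{17}$)
$\frac{1}{T{\left(\frac{1}{C + 259} \right)}} = \frac{1}{-2 - \frac{1}{17 \left(-271 + 259\right)}} = \frac{1}{-2 - \frac{1}{17 \left(-12\right)}} = \frac{1}{-2 - - \frac{1}{204}} = \frac{1}{-2 + \frac{1}{204}} = \frac{1}{- \frac{407}{204}} = - \frac{204}{407}$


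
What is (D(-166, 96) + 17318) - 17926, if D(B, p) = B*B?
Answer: 26948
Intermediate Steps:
D(B, p) = B²
(D(-166, 96) + 17318) - 17926 = ((-166)² + 17318) - 17926 = (27556 + 17318) - 17926 = 44874 - 17926 = 26948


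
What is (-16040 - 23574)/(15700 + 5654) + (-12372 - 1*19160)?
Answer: -336686971/10677 ≈ -31534.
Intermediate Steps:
(-16040 - 23574)/(15700 + 5654) + (-12372 - 1*19160) = -39614/21354 + (-12372 - 19160) = -39614*1/21354 - 31532 = -19807/10677 - 31532 = -336686971/10677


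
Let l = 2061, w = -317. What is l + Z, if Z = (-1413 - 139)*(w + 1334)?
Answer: -1576323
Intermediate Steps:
Z = -1578384 (Z = (-1413 - 139)*(-317 + 1334) = -1552*1017 = -1578384)
l + Z = 2061 - 1578384 = -1576323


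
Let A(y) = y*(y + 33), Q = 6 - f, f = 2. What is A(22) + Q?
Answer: 1214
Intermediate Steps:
Q = 4 (Q = 6 - 1*2 = 6 - 2 = 4)
A(y) = y*(33 + y)
A(22) + Q = 22*(33 + 22) + 4 = 22*55 + 4 = 1210 + 4 = 1214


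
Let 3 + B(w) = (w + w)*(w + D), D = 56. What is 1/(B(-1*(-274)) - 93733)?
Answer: 1/87104 ≈ 1.1481e-5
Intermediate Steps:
B(w) = -3 + 2*w*(56 + w) (B(w) = -3 + (w + w)*(w + 56) = -3 + (2*w)*(56 + w) = -3 + 2*w*(56 + w))
1/(B(-1*(-274)) - 93733) = 1/((-3 + 2*(-1*(-274))**2 + 112*(-1*(-274))) - 93733) = 1/((-3 + 2*274**2 + 112*274) - 93733) = 1/((-3 + 2*75076 + 30688) - 93733) = 1/((-3 + 150152 + 30688) - 93733) = 1/(180837 - 93733) = 1/87104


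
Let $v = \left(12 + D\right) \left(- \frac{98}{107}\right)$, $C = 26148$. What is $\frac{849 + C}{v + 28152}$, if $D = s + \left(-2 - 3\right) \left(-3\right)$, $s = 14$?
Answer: $\frac{2888679}{3008246} \approx 0.96025$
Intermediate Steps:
$D = 29$ ($D = 14 + \left(-2 - 3\right) \left(-3\right) = 14 - -15 = 14 + 15 = 29$)
$v = - \frac{4018}{107}$ ($v = \left(12 + 29\right) \left(- \frac{98}{107}\right) = 41 \left(\left(-98\right) \frac{1}{107}\right) = 41 \left(- \frac{98}{107}\right) = - \frac{4018}{107} \approx -37.551$)
$\frac{849 + C}{v + 28152} = \frac{849 + 26148}{- \frac{4018}{107} + 28152} = \frac{26997}{\frac{3008246}{107}} = 26997 \cdot \frac{107}{3008246} = \frac{2888679}{3008246}$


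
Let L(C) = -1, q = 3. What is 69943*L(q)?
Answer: -69943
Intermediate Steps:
69943*L(q) = 69943*(-1) = -69943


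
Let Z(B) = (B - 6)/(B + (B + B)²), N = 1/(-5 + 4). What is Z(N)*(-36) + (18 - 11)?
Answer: 91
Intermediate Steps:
N = -1 (N = 1/(-1) = -1)
Z(B) = (-6 + B)/(B + 4*B²) (Z(B) = (-6 + B)/(B + (2*B)²) = (-6 + B)/(B + 4*B²))
Z(N)*(-36) + (18 - 11) = ((-6 - 1)/((-1)*(1 + 4*(-1))))*(-36) + (18 - 11) = -1*(-7)/(1 - 4)*(-36) + 7 = -1*(-7)/(-3)*(-36) + 7 = -1*(-⅓)*(-7)*(-36) + 7 = -7/3*(-36) + 7 = 84 + 7 = 91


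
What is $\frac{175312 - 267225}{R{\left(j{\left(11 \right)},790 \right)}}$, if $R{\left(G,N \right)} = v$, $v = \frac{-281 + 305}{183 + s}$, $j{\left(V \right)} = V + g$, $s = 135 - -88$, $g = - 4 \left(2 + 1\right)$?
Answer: $- \frac{18658339}{12} \approx -1.5549 \cdot 10^{6}$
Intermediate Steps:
$g = -12$ ($g = \left(-4\right) 3 = -12$)
$s = 223$ ($s = 135 + 88 = 223$)
$j{\left(V \right)} = -12 + V$ ($j{\left(V \right)} = V - 12 = -12 + V$)
$v = \frac{12}{203}$ ($v = \frac{-281 + 305}{183 + 223} = \frac{24}{406} = 24 \cdot \frac{1}{406} = \frac{12}{203} \approx 0.059113$)
$R{\left(G,N \right)} = \frac{12}{203}$
$\frac{175312 - 267225}{R{\left(j{\left(11 \right)},790 \right)}} = \frac{175312 - 267225}{\frac{12}{203}} = \left(175312 - 267225\right) \frac{203}{12} = \left(-91913\right) \frac{203}{12} = - \frac{18658339}{12}$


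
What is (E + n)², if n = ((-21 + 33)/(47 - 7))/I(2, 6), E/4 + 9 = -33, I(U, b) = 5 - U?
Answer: 2819041/100 ≈ 28190.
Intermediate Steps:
E = -168 (E = -36 + 4*(-33) = -36 - 132 = -168)
n = ⅒ (n = ((-21 + 33)/(47 - 7))/(5 - 1*2) = (12/40)/(5 - 2) = (12*(1/40))/3 = (3/10)*(⅓) = ⅒ ≈ 0.10000)
(E + n)² = (-168 + ⅒)² = (-1679/10)² = 2819041/100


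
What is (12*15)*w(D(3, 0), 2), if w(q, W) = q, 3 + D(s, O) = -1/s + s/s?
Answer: -420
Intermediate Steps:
D(s, O) = -2 - 1/s (D(s, O) = -3 + (-1/s + s/s) = -3 + (-1/s + 1) = -3 + (1 - 1/s) = -2 - 1/s)
(12*15)*w(D(3, 0), 2) = (12*15)*(-2 - 1/3) = 180*(-2 - 1*1/3) = 180*(-2 - 1/3) = 180*(-7/3) = -420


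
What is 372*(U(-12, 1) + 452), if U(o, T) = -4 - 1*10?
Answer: 162936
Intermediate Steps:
U(o, T) = -14 (U(o, T) = -4 - 10 = -14)
372*(U(-12, 1) + 452) = 372*(-14 + 452) = 372*438 = 162936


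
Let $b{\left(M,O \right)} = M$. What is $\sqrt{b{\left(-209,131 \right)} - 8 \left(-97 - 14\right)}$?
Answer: $\sqrt{679} \approx 26.058$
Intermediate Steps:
$\sqrt{b{\left(-209,131 \right)} - 8 \left(-97 - 14\right)} = \sqrt{-209 - 8 \left(-97 - 14\right)} = \sqrt{-209 - -888} = \sqrt{-209 + 888} = \sqrt{679}$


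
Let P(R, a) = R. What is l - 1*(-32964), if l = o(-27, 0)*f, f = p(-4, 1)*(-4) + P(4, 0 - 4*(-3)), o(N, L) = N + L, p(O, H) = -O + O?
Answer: 32856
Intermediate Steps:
p(O, H) = 0
o(N, L) = L + N
f = 4 (f = 0*(-4) + 4 = 0 + 4 = 4)
l = -108 (l = (0 - 27)*4 = -27*4 = -108)
l - 1*(-32964) = -108 - 1*(-32964) = -108 + 32964 = 32856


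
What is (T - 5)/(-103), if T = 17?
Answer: -12/103 ≈ -0.11650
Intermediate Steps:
(T - 5)/(-103) = (17 - 5)/(-103) = -1/103*12 = -12/103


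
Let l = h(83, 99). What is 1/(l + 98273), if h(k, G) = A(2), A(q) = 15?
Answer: 1/98288 ≈ 1.0174e-5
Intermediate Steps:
h(k, G) = 15
l = 15
1/(l + 98273) = 1/(15 + 98273) = 1/98288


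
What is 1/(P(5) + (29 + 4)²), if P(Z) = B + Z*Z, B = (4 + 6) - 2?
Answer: 1/1122 ≈ 0.00089127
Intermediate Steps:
B = 8 (B = 10 - 2 = 8)
P(Z) = 8 + Z² (P(Z) = 8 + Z*Z = 8 + Z²)
1/(P(5) + (29 + 4)²) = 1/((8 + 5²) + (29 + 4)²) = 1/((8 + 25) + 33²) = 1/(33 + 1089) = 1/1122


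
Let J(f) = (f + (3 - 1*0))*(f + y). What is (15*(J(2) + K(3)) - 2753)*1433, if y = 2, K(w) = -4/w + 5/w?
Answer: -3507984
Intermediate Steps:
K(w) = 1/w
J(f) = (2 + f)*(3 + f) (J(f) = (f + (3 - 1*0))*(f + 2) = (f + (3 + 0))*(2 + f) = (f + 3)*(2 + f) = (3 + f)*(2 + f) = (2 + f)*(3 + f))
(15*(J(2) + K(3)) - 2753)*1433 = (15*((6 + 2² + 5*2) + 1/3) - 2753)*1433 = (15*((6 + 4 + 10) + ⅓) - 2753)*1433 = (15*(20 + ⅓) - 2753)*1433 = (15*(61/3) - 2753)*1433 = (305 - 2753)*1433 = -2448*1433 = -3507984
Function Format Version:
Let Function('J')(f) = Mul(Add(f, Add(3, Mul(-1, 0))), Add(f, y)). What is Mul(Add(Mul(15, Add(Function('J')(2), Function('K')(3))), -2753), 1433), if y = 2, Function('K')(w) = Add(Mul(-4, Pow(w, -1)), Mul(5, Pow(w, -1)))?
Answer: -3507984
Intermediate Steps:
Function('K')(w) = Pow(w, -1)
Function('J')(f) = Mul(Add(2, f), Add(3, f)) (Function('J')(f) = Mul(Add(f, Add(3, Mul(-1, 0))), Add(f, 2)) = Mul(Add(f, Add(3, 0)), Add(2, f)) = Mul(Add(f, 3), Add(2, f)) = Mul(Add(3, f), Add(2, f)) = Mul(Add(2, f), Add(3, f)))
Mul(Add(Mul(15, Add(Function('J')(2), Function('K')(3))), -2753), 1433) = Mul(Add(Mul(15, Add(Add(6, Pow(2, 2), Mul(5, 2)), Pow(3, -1))), -2753), 1433) = Mul(Add(Mul(15, Add(Add(6, 4, 10), Rational(1, 3))), -2753), 1433) = Mul(Add(Mul(15, Add(20, Rational(1, 3))), -2753), 1433) = Mul(Add(Mul(15, Rational(61, 3)), -2753), 1433) = Mul(Add(305, -2753), 1433) = Mul(-2448, 1433) = -3507984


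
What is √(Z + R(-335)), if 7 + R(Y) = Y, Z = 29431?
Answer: √29089 ≈ 170.55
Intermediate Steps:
R(Y) = -7 + Y
√(Z + R(-335)) = √(29431 + (-7 - 335)) = √(29431 - 342) = √29089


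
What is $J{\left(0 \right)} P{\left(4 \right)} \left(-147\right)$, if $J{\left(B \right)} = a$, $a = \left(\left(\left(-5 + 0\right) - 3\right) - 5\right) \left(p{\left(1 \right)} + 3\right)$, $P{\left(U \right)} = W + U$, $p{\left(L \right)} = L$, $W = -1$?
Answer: $22932$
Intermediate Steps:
$P{\left(U \right)} = -1 + U$
$a = -52$ ($a = \left(\left(\left(-5 + 0\right) - 3\right) - 5\right) \left(1 + 3\right) = \left(\left(-5 - 3\right) - 5\right) 4 = \left(-8 - 5\right) 4 = \left(-13\right) 4 = -52$)
$J{\left(B \right)} = -52$
$J{\left(0 \right)} P{\left(4 \right)} \left(-147\right) = - 52 \left(-1 + 4\right) \left(-147\right) = \left(-52\right) 3 \left(-147\right) = \left(-156\right) \left(-147\right) = 22932$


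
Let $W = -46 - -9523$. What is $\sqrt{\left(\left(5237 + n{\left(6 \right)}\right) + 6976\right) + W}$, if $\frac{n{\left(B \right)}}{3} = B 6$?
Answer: $3 \sqrt{2422} \approx 147.64$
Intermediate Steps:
$n{\left(B \right)} = 18 B$ ($n{\left(B \right)} = 3 B 6 = 3 \cdot 6 B = 18 B$)
$W = 9477$ ($W = -46 + 9523 = 9477$)
$\sqrt{\left(\left(5237 + n{\left(6 \right)}\right) + 6976\right) + W} = \sqrt{\left(\left(5237 + 18 \cdot 6\right) + 6976\right) + 9477} = \sqrt{\left(\left(5237 + 108\right) + 6976\right) + 9477} = \sqrt{\left(5345 + 6976\right) + 9477} = \sqrt{12321 + 9477} = \sqrt{21798} = 3 \sqrt{2422}$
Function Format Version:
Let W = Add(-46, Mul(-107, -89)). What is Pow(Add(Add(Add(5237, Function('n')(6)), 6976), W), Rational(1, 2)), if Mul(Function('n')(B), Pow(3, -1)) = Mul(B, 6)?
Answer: Mul(3, Pow(2422, Rational(1, 2))) ≈ 147.64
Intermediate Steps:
Function('n')(B) = Mul(18, B) (Function('n')(B) = Mul(3, Mul(B, 6)) = Mul(3, Mul(6, B)) = Mul(18, B))
W = 9477 (W = Add(-46, 9523) = 9477)
Pow(Add(Add(Add(5237, Function('n')(6)), 6976), W), Rational(1, 2)) = Pow(Add(Add(Add(5237, Mul(18, 6)), 6976), 9477), Rational(1, 2)) = Pow(Add(Add(Add(5237, 108), 6976), 9477), Rational(1, 2)) = Pow(Add(Add(5345, 6976), 9477), Rational(1, 2)) = Pow(Add(12321, 9477), Rational(1, 2)) = Pow(21798, Rational(1, 2)) = Mul(3, Pow(2422, Rational(1, 2)))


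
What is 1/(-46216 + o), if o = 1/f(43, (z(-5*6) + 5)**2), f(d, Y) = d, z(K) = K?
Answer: -43/1987287 ≈ -2.1638e-5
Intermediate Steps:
o = 1/43 ≈ 0.023256
1/(-46216 + o) = 1/(-46216 + 1/43) = 1/(-1987287/43) = -43/1987287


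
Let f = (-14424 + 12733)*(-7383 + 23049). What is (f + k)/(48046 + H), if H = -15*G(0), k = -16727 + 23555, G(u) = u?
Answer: -13242189/24023 ≈ -551.23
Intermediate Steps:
f = -26491206 (f = -1691*15666 = -26491206)
k = 6828
H = 0 (H = -15*0 = 0)
(f + k)/(48046 + H) = (-26491206 + 6828)/(48046 + 0) = -26484378/48046 = -26484378*1/48046 = -13242189/24023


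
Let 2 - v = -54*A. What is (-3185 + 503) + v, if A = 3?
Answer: -2518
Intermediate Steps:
v = 164 (v = 2 - (-54)*3 = 2 - 1*(-162) = 2 + 162 = 164)
(-3185 + 503) + v = (-3185 + 503) + 164 = -2682 + 164 = -2518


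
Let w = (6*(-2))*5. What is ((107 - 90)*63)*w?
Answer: -64260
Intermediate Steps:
w = -60 (w = -12*5 = -60)
((107 - 90)*63)*w = ((107 - 90)*63)*(-60) = (17*63)*(-60) = 1071*(-60) = -64260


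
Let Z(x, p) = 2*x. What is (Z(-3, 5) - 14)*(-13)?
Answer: 260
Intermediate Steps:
(Z(-3, 5) - 14)*(-13) = (2*(-3) - 14)*(-13) = (-6 - 14)*(-13) = -20*(-13) = 260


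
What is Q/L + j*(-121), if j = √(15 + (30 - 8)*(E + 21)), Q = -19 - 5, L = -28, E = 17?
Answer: 6/7 - 121*√851 ≈ -3528.9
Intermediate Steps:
Q = -24
j = √851 (j = √(15 + (30 - 8)*(17 + 21)) = √(15 + 22*38) = √(15 + 836) = √851 ≈ 29.172)
Q/L + j*(-121) = -24/(-28) + √851*(-121) = -24*(-1/28) - 121*√851 = 6/7 - 121*√851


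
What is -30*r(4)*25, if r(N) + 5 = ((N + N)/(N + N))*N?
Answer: 750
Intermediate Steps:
r(N) = -5 + N (r(N) = -5 + ((N + N)/(N + N))*N = -5 + ((2*N)/((2*N)))*N = -5 + ((2*N)*(1/(2*N)))*N = -5 + 1*N = -5 + N)
-30*r(4)*25 = -30*(-5 + 4)*25 = -30*(-1)*25 = 30*25 = 750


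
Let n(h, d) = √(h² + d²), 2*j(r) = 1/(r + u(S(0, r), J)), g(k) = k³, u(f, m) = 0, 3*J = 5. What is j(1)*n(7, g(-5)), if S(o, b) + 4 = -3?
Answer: √15674/2 ≈ 62.598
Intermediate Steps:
J = 5/3 (J = (⅓)*5 = 5/3 ≈ 1.6667)
S(o, b) = -7 (S(o, b) = -4 - 3 = -7)
j(r) = 1/(2*r) (j(r) = 1/(2*(r + 0)) = 1/(2*r))
n(h, d) = √(d² + h²)
j(1)*n(7, g(-5)) = ((½)/1)*√(((-5)³)² + 7²) = ((½)*1)*√((-125)² + 49) = √(15625 + 49)/2 = √15674/2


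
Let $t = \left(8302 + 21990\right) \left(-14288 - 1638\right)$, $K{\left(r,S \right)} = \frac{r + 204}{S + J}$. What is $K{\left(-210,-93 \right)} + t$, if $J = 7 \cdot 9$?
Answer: $- \frac{2412151959}{5} \approx -4.8243 \cdot 10^{8}$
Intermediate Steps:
$J = 63$
$K{\left(r,S \right)} = \frac{204 + r}{63 + S}$ ($K{\left(r,S \right)} = \frac{r + 204}{S + 63} = \frac{204 + r}{63 + S}$)
$t = -482430392$ ($t = 30292 \left(-15926\right) = -482430392$)
$K{\left(-210,-93 \right)} + t = \frac{204 - 210}{63 - 93} - 482430392 = \frac{1}{-30} \left(-6\right) - 482430392 = \left(- \frac{1}{30}\right) \left(-6\right) - 482430392 = \frac{1}{5} - 482430392 = - \frac{2412151959}{5}$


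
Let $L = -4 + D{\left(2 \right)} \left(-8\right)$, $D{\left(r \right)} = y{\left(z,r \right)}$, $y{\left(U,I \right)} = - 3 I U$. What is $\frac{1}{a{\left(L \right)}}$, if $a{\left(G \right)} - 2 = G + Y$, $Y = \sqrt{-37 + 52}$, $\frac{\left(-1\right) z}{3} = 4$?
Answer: $- \frac{578}{334069} - \frac{\sqrt{15}}{334069} \approx -0.0017418$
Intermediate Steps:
$z = -12$ ($z = \left(-3\right) 4 = -12$)
$y{\left(U,I \right)} = - 3 I U$
$Y = \sqrt{15} \approx 3.873$
$D{\left(r \right)} = 36 r$ ($D{\left(r \right)} = \left(-3\right) r \left(-12\right) = 36 r$)
$L = -580$ ($L = -4 + 36 \cdot 2 \left(-8\right) = -4 + 72 \left(-8\right) = -4 - 576 = -580$)
$a{\left(G \right)} = 2 + G + \sqrt{15}$ ($a{\left(G \right)} = 2 + \left(G + \sqrt{15}\right) = 2 + G + \sqrt{15}$)
$\frac{1}{a{\left(L \right)}} = \frac{1}{2 - 580 + \sqrt{15}} = \frac{1}{-578 + \sqrt{15}}$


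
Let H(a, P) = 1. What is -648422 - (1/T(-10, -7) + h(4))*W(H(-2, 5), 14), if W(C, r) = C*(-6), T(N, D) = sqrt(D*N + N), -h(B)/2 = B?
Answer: -648470 + sqrt(15)/5 ≈ -6.4847e+5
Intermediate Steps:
h(B) = -2*B
T(N, D) = sqrt(N + D*N)
W(C, r) = -6*C
-648422 - (1/T(-10, -7) + h(4))*W(H(-2, 5), 14) = -648422 - (1/(sqrt(-10*(1 - 7))) - 2*4)*(-6*1) = -648422 - (1/(sqrt(-10*(-6))) - 8)*(-6) = -648422 - (1/(sqrt(60)) - 8)*(-6) = -648422 - (1/(2*sqrt(15)) - 8)*(-6) = -648422 - (sqrt(15)/30 - 8)*(-6) = -648422 - (-8 + sqrt(15)/30)*(-6) = -648422 - (48 - sqrt(15)/5) = -648422 + (-48 + sqrt(15)/5) = -648470 + sqrt(15)/5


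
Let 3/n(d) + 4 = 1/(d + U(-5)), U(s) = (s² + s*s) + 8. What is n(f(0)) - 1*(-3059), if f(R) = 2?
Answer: 730921/239 ≈ 3058.2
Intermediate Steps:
U(s) = 8 + 2*s² (U(s) = (s² + s²) + 8 = 2*s² + 8 = 8 + 2*s²)
n(d) = 3/(-4 + 1/(58 + d)) (n(d) = 3/(-4 + 1/(d + (8 + 2*(-5)²))) = 3/(-4 + 1/(d + (8 + 2*25))) = 3/(-4 + 1/(d + (8 + 50))) = 3/(-4 + 1/(d + 58)) = 3/(-4 + 1/(58 + d)))
n(f(0)) - 1*(-3059) = 3*(-58 - 1*2)/(231 + 4*2) - 1*(-3059) = 3*(-58 - 2)/(231 + 8) + 3059 = 3*(-60)/239 + 3059 = 3*(1/239)*(-60) + 3059 = -180/239 + 3059 = 730921/239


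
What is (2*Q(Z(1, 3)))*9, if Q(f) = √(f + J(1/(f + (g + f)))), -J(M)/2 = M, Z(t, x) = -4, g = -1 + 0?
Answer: 6*I*√34 ≈ 34.986*I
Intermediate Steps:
g = -1
J(M) = -2*M
Q(f) = √(f - 2/(-1 + 2*f)) (Q(f) = √(f - 2/(f + (-1 + f))) = √(f - 2/(-1 + 2*f)))
(2*Q(Z(1, 3)))*9 = (2*√((-2 - 4*(-1 + 2*(-4)))/(-1 + 2*(-4))))*9 = (2*√((-2 - 4*(-1 - 8))/(-1 - 8)))*9 = (2*√((-2 - 4*(-9))/(-9)))*9 = (2*√(-(-2 + 36)/9))*9 = (2*√(-⅑*34))*9 = (2*√(-34/9))*9 = (2*(I*√34/3))*9 = (2*I*√34/3)*9 = 6*I*√34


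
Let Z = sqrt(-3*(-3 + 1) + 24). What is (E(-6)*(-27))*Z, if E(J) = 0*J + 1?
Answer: -27*sqrt(30) ≈ -147.89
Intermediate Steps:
E(J) = 1 (E(J) = 0 + 1 = 1)
Z = sqrt(30) (Z = sqrt(-3*(-2) + 24) = sqrt(6 + 24) = sqrt(30) ≈ 5.4772)
(E(-6)*(-27))*Z = (1*(-27))*sqrt(30) = -27*sqrt(30)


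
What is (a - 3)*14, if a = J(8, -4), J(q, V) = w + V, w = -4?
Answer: -154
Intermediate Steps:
J(q, V) = -4 + V
a = -8 (a = -4 - 4 = -8)
(a - 3)*14 = (-8 - 3)*14 = -11*14 = -154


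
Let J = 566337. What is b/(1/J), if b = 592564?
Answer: 335590918068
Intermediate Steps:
b/(1/J) = 592564/(1/566337) = 592564*566337 = 335590918068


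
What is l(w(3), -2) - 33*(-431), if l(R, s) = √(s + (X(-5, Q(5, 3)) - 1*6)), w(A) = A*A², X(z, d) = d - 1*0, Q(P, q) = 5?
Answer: 14223 + I*√3 ≈ 14223.0 + 1.732*I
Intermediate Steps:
X(z, d) = d (X(z, d) = d + 0 = d)
w(A) = A³
l(R, s) = √(-1 + s) (l(R, s) = √(s + (5 - 1*6)) = √(s + (5 - 6)) = √(s - 1) = √(-1 + s))
l(w(3), -2) - 33*(-431) = √(-1 - 2) - 33*(-431) = √(-3) + 14223 = I*√3 + 14223 = 14223 + I*√3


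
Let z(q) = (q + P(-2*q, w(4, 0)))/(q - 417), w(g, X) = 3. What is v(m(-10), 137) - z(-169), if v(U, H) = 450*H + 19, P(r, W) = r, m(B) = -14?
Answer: 36138203/586 ≈ 61669.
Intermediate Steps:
v(U, H) = 19 + 450*H
z(q) = -q/(-417 + q) (z(q) = (q - 2*q)/(q - 417) = (-q)/(-417 + q) = -q/(-417 + q))
v(m(-10), 137) - z(-169) = (19 + 450*137) - (-1)*(-169)/(-417 - 169) = (19 + 61650) - (-1)*(-169)/(-586) = 61669 - (-1)*(-169)*(-1)/586 = 61669 - 1*(-169/586) = 61669 + 169/586 = 36138203/586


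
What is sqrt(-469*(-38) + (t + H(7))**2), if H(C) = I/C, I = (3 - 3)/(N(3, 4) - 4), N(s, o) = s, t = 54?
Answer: sqrt(20738) ≈ 144.01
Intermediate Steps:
I = 0 (I = (3 - 3)/(3 - 4) = 0/(-1) = 0*(-1) = 0)
H(C) = 0 (H(C) = 0/C = 0)
sqrt(-469*(-38) + (t + H(7))**2) = sqrt(-469*(-38) + (54 + 0)**2) = sqrt(17822 + 54**2) = sqrt(17822 + 2916) = sqrt(20738)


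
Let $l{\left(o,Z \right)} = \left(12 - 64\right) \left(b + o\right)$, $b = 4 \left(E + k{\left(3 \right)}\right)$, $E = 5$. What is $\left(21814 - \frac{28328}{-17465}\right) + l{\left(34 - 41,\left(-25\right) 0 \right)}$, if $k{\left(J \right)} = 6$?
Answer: $\frac{347407178}{17465} \approx 19892.0$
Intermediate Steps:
$b = 44$ ($b = 4 \left(5 + 6\right) = 4 \cdot 11 = 44$)
$l{\left(o,Z \right)} = -2288 - 52 o$ ($l{\left(o,Z \right)} = \left(12 - 64\right) \left(44 + o\right) = - 52 \left(44 + o\right) = -2288 - 52 o$)
$\left(21814 - \frac{28328}{-17465}\right) + l{\left(34 - 41,\left(-25\right) 0 \right)} = \left(21814 - \frac{28328}{-17465}\right) - \left(2288 + 52 \left(34 - 41\right)\right) = \left(21814 - - \frac{28328}{17465}\right) - 1924 = \left(21814 + \frac{28328}{17465}\right) + \left(-2288 + 364\right) = \frac{381009838}{17465} - 1924 = \frac{347407178}{17465}$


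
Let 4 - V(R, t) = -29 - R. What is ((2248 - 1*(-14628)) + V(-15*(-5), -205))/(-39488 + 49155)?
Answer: 16984/9667 ≈ 1.7569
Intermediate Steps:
V(R, t) = 33 + R (V(R, t) = 4 - (-29 - R) = 4 + (29 + R) = 33 + R)
((2248 - 1*(-14628)) + V(-15*(-5), -205))/(-39488 + 49155) = ((2248 - 1*(-14628)) + (33 - 15*(-5)))/(-39488 + 49155) = ((2248 + 14628) + (33 + 75))/9667 = (16876 + 108)*(1/9667) = 16984*(1/9667) = 16984/9667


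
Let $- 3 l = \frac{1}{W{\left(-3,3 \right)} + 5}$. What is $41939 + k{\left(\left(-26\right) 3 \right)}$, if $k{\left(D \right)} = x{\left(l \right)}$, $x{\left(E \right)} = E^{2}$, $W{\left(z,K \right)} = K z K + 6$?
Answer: $\frac{96627457}{2304} \approx 41939.0$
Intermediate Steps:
$W{\left(z,K \right)} = 6 + z K^{2}$ ($W{\left(z,K \right)} = z K^{2} + 6 = 6 + z K^{2}$)
$l = \frac{1}{48}$ ($l = - \frac{1}{3 \left(\left(6 - 3 \cdot 3^{2}\right) + 5\right)} = - \frac{1}{3 \left(\left(6 - 27\right) + 5\right)} = - \frac{1}{3 \left(-21 + 5\right)} = - \frac{1}{3 \left(-16\right)} = \left(- \frac{1}{3}\right) \left(- \frac{1}{16}\right) = \frac{1}{48} \approx 0.020833$)
$k{\left(D \right)} = \frac{1}{2304}$ ($k{\left(D \right)} = \left(\frac{1}{48}\right)^{2} = \frac{1}{2304}$)
$41939 + k{\left(\left(-26\right) 3 \right)} = 41939 + \frac{1}{2304} = \frac{96627457}{2304}$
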